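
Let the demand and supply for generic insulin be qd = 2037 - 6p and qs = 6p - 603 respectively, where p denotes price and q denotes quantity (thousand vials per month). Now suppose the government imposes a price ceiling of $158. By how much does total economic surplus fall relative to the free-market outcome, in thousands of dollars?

23064

Equilibrium: 2037 - 6p = 6p - 603, so 2640 = 12p and p* = 220, q* = 717.
Since 158 < 220, the ceiling is binding.
At p = 158: qd = 2037 - 6·158 = 1089 and qs = 6·158 - 603 = 345.
Quantity traded falls to 345. At q = 345 the demand price is (2037 - 345)/6 = 282 and the supply price is (603 + 345)/6 = 158.
Deadweight loss = ½ · (282 - 158) · (717 - 345) = ½ · 124 · 372 = 23064.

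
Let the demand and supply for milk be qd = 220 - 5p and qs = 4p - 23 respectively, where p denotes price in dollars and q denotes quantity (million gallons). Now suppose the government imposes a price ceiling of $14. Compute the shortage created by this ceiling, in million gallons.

Setting quantity demanded equal to quantity supplied, 220 - 5p = 4p - 23, gives p* = 27 and q* = 85.
Since 14 < 27, the ceiling is binding.
At p = 14: qd = 220 - 5·14 = 150 and qs = 4·14 - 23 = 33.
Shortage = qd - qs = 150 - 33 = 117.

117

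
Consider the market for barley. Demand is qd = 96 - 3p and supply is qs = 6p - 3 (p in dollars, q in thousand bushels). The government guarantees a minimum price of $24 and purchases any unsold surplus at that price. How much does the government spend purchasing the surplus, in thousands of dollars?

Equilibrium: 96 - 3p = 6p - 3, so 99 = 9p and p* = 11, q* = 63.
The floor of 24 is above the equilibrium price 11, so it binds.
At p = 24: qd = 96 - 3·24 = 24 and qs = 6·24 - 3 = 141.
Surplus = qs - qd = 117.
Government expenditure = surplus × support price = 117 × 24 = 2808.

2808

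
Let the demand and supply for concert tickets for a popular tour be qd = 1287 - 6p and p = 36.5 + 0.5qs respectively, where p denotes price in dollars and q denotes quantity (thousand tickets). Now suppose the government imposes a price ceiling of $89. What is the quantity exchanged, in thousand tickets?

105

Rearranging supply gives qs = 2p - 73. In a free market, 1287 - 6p = 2p - 73 gives the equilibrium p* = 170, q* = 267.
Because the ceiling (89) lies below the market-clearing price, it is binding.
At p = 89: qd = 1287 - 6·89 = 753 and qs = 2·89 - 73 = 105.
The quantity actually transacted is the short side, supply: 105.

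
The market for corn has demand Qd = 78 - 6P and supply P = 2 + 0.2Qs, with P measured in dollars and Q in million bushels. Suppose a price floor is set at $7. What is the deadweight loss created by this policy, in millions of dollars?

Rearranging supply gives Qs = 5P - 10. Equilibrium: 78 - 6P = 5P - 10, so 88 = 11P and P* = 8, Q* = 30.
The floor of 7 is below the equilibrium price 8, so it is not binding; the market clears at P* = 8, Q* = 30.
Since the control does not bind, no trades are prevented and deadweight loss is zero.

0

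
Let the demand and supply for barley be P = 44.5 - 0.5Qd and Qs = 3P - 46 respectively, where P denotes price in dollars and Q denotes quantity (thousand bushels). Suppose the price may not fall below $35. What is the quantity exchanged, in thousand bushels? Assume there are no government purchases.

19

Rearranging demand gives Qd = 89 - 2P. Equilibrium: 89 - 2P = 3P - 46, so 135 = 5P and P* = 27, Q* = 35.
The floor of 35 is above the equilibrium price 27, so it binds.
At P = 35: Qd = 89 - 2·35 = 19 and Qs = 3·35 - 46 = 59.
The quantity actually transacted is the short side, demand: 19.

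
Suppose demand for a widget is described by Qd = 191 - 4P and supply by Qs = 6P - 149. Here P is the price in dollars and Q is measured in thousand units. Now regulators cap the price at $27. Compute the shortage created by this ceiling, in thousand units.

70

In a free market, 191 - 4P = 6P - 149 gives the equilibrium P* = 34, Q* = 55.
The ceiling of 27 is below the equilibrium price 34, so it binds.
At P = 27: Qd = 191 - 4·27 = 83 and Qs = 6·27 - 149 = 13.
Shortage = Qd - Qs = 83 - 13 = 70.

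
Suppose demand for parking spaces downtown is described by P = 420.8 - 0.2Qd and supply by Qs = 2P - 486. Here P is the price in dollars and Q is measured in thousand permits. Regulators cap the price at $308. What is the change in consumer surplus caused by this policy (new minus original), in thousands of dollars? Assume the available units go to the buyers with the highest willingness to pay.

6522.4

Rearranging demand gives Qd = 2104 - 5P. Setting quantity demanded equal to quantity supplied, 2104 - 5P = 2P - 486, gives P* = 370 and Q* = 254.
Because the ceiling (308) lies below the market-clearing price, it is binding.
At P = 308: Qd = 2104 - 5·308 = 564 and Qs = 2·308 - 486 = 130.
Consumer surplus without the control is ½ · (420.8 - 370) · 254 = 6451.6.
With the ceiling, 130 units are sold at 308 (assume they go to the highest-value buyers). The demand price at Q = 130 is 394.8, so CS = ½ · [(420.8 - 308) + (394.8 - 308)] · 130 = 12974.
Change in consumer surplus = 12974 - 6451.6 = 6522.4.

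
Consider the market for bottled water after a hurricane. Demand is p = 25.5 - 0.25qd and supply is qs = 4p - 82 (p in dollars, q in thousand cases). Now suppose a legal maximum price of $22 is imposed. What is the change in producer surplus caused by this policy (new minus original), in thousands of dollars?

-8

Rearranging demand gives qd = 102 - 4p. Without the control the market clears where 102 - 4p = 4p - 82, i.e. p* = 23 and q* = 10.
Since 22 < 23, the ceiling is binding.
At p = 22: qd = 102 - 4·22 = 14 and qs = 4·22 - 82 = 6.
Producer surplus without the control is ½ · (23 - 20.5) · 10 = 12.5.
With the ceiling, producers sell 6 units at 22, so PS = ½ · (22 - 20.5) · 6 = 4.5.
Change in producer surplus = 4.5 - 12.5 = -8.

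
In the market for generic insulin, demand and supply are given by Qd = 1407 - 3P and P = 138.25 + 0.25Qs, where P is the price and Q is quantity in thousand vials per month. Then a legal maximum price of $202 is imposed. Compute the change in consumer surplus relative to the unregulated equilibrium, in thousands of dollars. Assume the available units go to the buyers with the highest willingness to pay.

Rearranging supply gives Qs = 4P - 553. In a free market, 1407 - 3P = 4P - 553 gives the equilibrium P* = 280, Q* = 567.
Since 202 < 280, the ceiling is binding.
At P = 202: Qd = 1407 - 3·202 = 801 and Qs = 4·202 - 553 = 255.
Consumer surplus without the control is ½ · (469 - 280) · 567 = 53581.5.
With the ceiling, 255 units are sold at 202 (assume they go to the highest-value buyers). The demand price at Q = 255 is 384, so CS = ½ · [(469 - 202) + (384 - 202)] · 255 = 57247.5.
Change in consumer surplus = 57247.5 - 53581.5 = 3666.

3666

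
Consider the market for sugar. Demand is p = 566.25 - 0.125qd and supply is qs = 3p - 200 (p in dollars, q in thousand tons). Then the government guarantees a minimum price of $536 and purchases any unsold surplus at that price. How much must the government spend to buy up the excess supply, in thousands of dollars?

Rearranging demand gives qd = 4530 - 8p. Without the control the market clears where 4530 - 8p = 3p - 200, i.e. p* = 430 and q* = 1090.
Because the floor (536) lies above the market-clearing price, it is binding.
At p = 536: qd = 4530 - 8·536 = 242 and qs = 3·536 - 200 = 1408.
Surplus = qs - qd = 1166.
Government expenditure = surplus × support price = 1166 × 536 = 624976.

624976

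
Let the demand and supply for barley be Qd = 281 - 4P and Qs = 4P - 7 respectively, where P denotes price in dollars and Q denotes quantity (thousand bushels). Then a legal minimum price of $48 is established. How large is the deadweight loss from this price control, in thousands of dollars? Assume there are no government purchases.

576

Without the control the market clears where 281 - 4P = 4P - 7, i.e. P* = 36 and Q* = 137.
Because the floor (48) lies above the market-clearing price, it is binding.
At P = 48: Qd = 281 - 4·48 = 89 and Qs = 4·48 - 7 = 185.
Quantity traded falls to 89. At Q = 89 the demand price is (281 - 89)/4 = 48 and the supply price is (7 + 89)/4 = 24.
Deadweight loss = ½ · (48 - 24) · (137 - 89) = ½ · 24 · 48 = 576.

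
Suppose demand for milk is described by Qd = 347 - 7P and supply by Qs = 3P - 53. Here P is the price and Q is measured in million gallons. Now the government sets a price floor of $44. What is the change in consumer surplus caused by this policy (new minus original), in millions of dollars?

Equilibrium: 347 - 7P = 3P - 53, so 400 = 10P and P* = 40, Q* = 67.
The floor of 44 is above the equilibrium price 40, so it binds.
At P = 44: Qd = 347 - 7·44 = 39 and Qs = 3·44 - 53 = 79.
Consumer surplus without the control is ½ · (347/7 - 40) · 67 = 4489/14.
With the floor, consumers buy 39 units at 44, so CS = ½ · (347/7 - 44) · 39 = 1521/14.
Change in consumer surplus = 1521/14 - 4489/14 = -212.

-212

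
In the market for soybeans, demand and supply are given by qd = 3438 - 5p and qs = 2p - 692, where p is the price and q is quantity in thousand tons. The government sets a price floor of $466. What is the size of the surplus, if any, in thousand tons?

0

Without the control the market clears where 3438 - 5p = 2p - 692, i.e. p* = 590 and q* = 488.
The floor of 466 is below the equilibrium price 590, so it is not binding; the market clears at p* = 590, q* = 488.
Since the control does not bind, there is no surplus.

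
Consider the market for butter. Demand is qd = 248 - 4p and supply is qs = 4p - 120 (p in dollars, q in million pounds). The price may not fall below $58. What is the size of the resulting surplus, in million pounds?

Setting quantity demanded equal to quantity supplied, 248 - 4p = 4p - 120, gives p* = 46 and q* = 64.
Since 58 > 46, the floor is binding.
At p = 58: qd = 248 - 4·58 = 16 and qs = 4·58 - 120 = 112.
Surplus = qs - qd = 112 - 16 = 96.

96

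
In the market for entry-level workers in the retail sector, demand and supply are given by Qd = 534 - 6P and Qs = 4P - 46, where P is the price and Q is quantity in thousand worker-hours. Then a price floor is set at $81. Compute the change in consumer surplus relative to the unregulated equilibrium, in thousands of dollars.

-2691

Setting quantity demanded equal to quantity supplied, 534 - 6P = 4P - 46, gives P* = 58 and Q* = 186.
The floor of 81 is above the equilibrium price 58, so it binds.
At P = 81: Qd = 534 - 6·81 = 48 and Qs = 4·81 - 46 = 278.
Consumer surplus without the control is ½ · (89 - 58) · 186 = 2883.
With the floor, consumers buy 48 units at 81, so CS = ½ · (89 - 81) · 48 = 192.
Change in consumer surplus = 192 - 2883 = -2691.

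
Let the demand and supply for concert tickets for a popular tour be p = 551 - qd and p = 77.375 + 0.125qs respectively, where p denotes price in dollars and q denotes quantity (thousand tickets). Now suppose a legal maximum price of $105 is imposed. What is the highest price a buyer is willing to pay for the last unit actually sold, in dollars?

Rearranging demand gives qd = 551 - p; rearranging supply gives qs = 8p - 619. Setting quantity demanded equal to quantity supplied, 551 - p = 8p - 619, gives p* = 130 and q* = 421.
Because the ceiling (105) lies below the market-clearing price, it is binding.
At p = 105: qd = 551 - 105 = 446 and qs = 8·105 - 619 = 221.
Only 221 units reach the market. On the demand curve, the marginal buyer's willingness to pay at q = 221 is (551 - 221) = 330.

330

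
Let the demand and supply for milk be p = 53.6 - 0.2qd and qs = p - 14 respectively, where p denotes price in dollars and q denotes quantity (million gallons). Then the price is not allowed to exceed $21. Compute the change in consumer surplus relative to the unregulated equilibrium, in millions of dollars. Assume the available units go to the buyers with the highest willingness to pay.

Rearranging demand gives qd = 268 - 5p. Without the control the market clears where 268 - 5p = p - 14, i.e. p* = 47 and q* = 33.
Since 21 < 47, the ceiling is binding.
At p = 21: qd = 268 - 5·21 = 163 and qs = 21 - 14 = 7.
Consumer surplus without the control is ½ · (53.6 - 47) · 33 = 108.9.
With the ceiling, 7 units are sold at 21 (assume they go to the highest-value buyers). The demand price at q = 7 is 52.2, so CS = ½ · [(53.6 - 21) + (52.2 - 21)] · 7 = 223.3.
Change in consumer surplus = 223.3 - 108.9 = 114.4.

114.4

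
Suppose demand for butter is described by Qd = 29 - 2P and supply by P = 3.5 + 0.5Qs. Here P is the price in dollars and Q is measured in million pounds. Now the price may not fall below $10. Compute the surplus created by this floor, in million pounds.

4

Rearranging supply gives Qs = 2P - 7. In a free market, 29 - 2P = 2P - 7 gives the equilibrium P* = 9, Q* = 11.
The floor of 10 is above the equilibrium price 9, so it binds.
At P = 10: Qd = 29 - 2·10 = 9 and Qs = 2·10 - 7 = 13.
Surplus = Qs - Qd = 13 - 9 = 4.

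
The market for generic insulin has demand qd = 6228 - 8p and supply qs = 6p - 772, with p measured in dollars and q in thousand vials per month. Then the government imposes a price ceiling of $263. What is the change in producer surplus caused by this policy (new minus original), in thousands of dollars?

Without the control the market clears where 6228 - 8p = 6p - 772, i.e. p* = 500 and q* = 2228.
Since 263 < 500, the ceiling is binding.
At p = 263: qd = 6228 - 8·263 = 4124 and qs = 6·263 - 772 = 806.
Producer surplus without the control is ½ · (500 - 386/3) · 2228 = 1240996/3.
With the ceiling, producers sell 806 units at 263, so PS = ½ · (263 - 386/3) · 806 = 162409/3.
Change in producer surplus = 162409/3 - 1240996/3 = -359529.

-359529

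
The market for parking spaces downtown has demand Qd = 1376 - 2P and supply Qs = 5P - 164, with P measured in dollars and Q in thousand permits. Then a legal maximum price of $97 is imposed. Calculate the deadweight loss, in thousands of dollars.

In a free market, 1376 - 2P = 5P - 164 gives the equilibrium P* = 220, Q* = 936.
Since 97 < 220, the ceiling is binding.
At P = 97: Qd = 1376 - 2·97 = 1182 and Qs = 5·97 - 164 = 321.
Quantity traded falls to 321. At Q = 321 the demand price is (1376 - 321)/2 = 527.5 and the supply price is (164 + 321)/5 = 97.
Deadweight loss = ½ · (527.5 - 97) · (936 - 321) = ½ · 430.5 · 615 = 132378.75.

132378.75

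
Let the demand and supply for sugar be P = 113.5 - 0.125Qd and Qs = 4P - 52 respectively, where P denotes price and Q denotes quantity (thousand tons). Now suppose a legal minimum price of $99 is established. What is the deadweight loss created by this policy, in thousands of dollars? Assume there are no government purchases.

4332

Rearranging demand gives Qd = 908 - 8P. Equilibrium: 908 - 8P = 4P - 52, so 960 = 12P and P* = 80, Q* = 268.
Because the floor (99) lies above the market-clearing price, it is binding.
At P = 99: Qd = 908 - 8·99 = 116 and Qs = 4·99 - 52 = 344.
Quantity traded falls to 116. At Q = 116 the demand price is (908 - 116)/8 = 99 and the supply price is (52 + 116)/4 = 42.
Deadweight loss = ½ · (99 - 42) · (268 - 116) = ½ · 57 · 152 = 4332.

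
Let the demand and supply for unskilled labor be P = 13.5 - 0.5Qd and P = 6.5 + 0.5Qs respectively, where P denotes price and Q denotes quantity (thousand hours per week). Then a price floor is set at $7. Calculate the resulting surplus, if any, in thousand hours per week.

Rearranging demand gives Qd = 27 - 2P; rearranging supply gives Qs = 2P - 13. In a free market, 27 - 2P = 2P - 13 gives the equilibrium P* = 10, Q* = 7.
The floor of 7 is below the equilibrium price 10, so it is not binding; the market clears at P* = 10, Q* = 7.
Since the control does not bind, there is no surplus.

0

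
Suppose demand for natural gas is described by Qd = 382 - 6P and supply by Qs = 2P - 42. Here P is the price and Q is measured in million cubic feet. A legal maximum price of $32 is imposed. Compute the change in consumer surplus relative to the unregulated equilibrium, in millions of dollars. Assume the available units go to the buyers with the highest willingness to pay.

Setting quantity demanded equal to quantity supplied, 382 - 6P = 2P - 42, gives P* = 53 and Q* = 64.
Because the ceiling (32) lies below the market-clearing price, it is binding.
At P = 32: Qd = 382 - 6·32 = 190 and Qs = 2·32 - 42 = 22.
Consumer surplus without the control is ½ · (191/3 - 53) · 64 = 1024/3.
With the ceiling, 22 units are sold at 32 (assume they go to the highest-value buyers). The demand price at Q = 22 is 60, so CS = ½ · [(191/3 - 32) + (60 - 32)] · 22 = 1969/3.
Change in consumer surplus = 1969/3 - 1024/3 = 315.

315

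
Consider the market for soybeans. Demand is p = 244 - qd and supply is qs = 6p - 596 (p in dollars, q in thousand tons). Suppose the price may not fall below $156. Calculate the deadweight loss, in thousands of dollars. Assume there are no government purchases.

756

Rearranging demand gives qd = 244 - p. Setting quantity demanded equal to quantity supplied, 244 - p = 6p - 596, gives p* = 120 and q* = 124.
Since 156 > 120, the floor is binding.
At p = 156: qd = 244 - 156 = 88 and qs = 6·156 - 596 = 340.
Quantity traded falls to 88. At q = 88 the demand price is 244 - 88 = 156 and the supply price is (596 + 88)/6 = 114.
Deadweight loss = ½ · (156 - 114) · (124 - 88) = ½ · 42 · 36 = 756.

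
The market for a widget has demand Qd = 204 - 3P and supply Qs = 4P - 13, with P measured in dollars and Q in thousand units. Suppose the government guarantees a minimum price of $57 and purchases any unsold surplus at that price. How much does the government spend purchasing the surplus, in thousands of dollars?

10374

Equilibrium: 204 - 3P = 4P - 13, so 217 = 7P and P* = 31, Q* = 111.
The floor of 57 is above the equilibrium price 31, so it binds.
At P = 57: Qd = 204 - 3·57 = 33 and Qs = 4·57 - 13 = 215.
Surplus = Qs - Qd = 182.
Government expenditure = surplus × support price = 182 × 57 = 10374.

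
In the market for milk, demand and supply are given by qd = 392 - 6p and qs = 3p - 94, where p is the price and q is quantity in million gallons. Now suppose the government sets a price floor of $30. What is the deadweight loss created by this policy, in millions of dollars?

0

Setting quantity demanded equal to quantity supplied, 392 - 6p = 3p - 94, gives p* = 54 and q* = 68.
Since 30 is below p* = 54, the floor does not bind and the free-market outcome prevails.
Since the control does not bind, no trades are prevented and deadweight loss is zero.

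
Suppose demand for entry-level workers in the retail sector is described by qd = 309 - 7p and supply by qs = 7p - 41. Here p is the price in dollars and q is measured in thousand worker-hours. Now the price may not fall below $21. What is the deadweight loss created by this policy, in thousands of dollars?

0

Equilibrium: 309 - 7p = 7p - 41, so 350 = 14p and p* = 25, q* = 134.
The floor of 21 is below the equilibrium price 25, so it is not binding; the market clears at p* = 25, q* = 134.
Since the control does not bind, no trades are prevented and deadweight loss is zero.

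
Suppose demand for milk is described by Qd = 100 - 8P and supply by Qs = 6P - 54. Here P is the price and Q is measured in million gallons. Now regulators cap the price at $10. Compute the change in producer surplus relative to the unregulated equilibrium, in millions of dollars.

In a free market, 100 - 8P = 6P - 54 gives the equilibrium P* = 11, Q* = 12.
Because the ceiling (10) lies below the market-clearing price, it is binding.
At P = 10: Qd = 100 - 8·10 = 20 and Qs = 6·10 - 54 = 6.
Producer surplus without the control is ½ · (11 - 9) · 12 = 12.
With the ceiling, producers sell 6 units at 10, so PS = ½ · (10 - 9) · 6 = 3.
Change in producer surplus = 3 - 12 = -9.

-9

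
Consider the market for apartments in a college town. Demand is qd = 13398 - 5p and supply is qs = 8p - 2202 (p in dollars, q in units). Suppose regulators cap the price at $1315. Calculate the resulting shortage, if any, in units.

0

Equilibrium: 13398 - 5p = 8p - 2202, so 15600 = 13p and p* = 1200, q* = 7398.
The ceiling of 1315 is above the equilibrium price 1200, so it is not binding; the market clears at p* = 1200, q* = 7398.
Since the control does not bind, there is no shortage.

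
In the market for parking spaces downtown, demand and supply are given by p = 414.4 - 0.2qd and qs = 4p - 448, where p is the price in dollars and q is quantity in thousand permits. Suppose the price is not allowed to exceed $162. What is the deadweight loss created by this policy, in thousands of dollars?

Rearranging demand gives qd = 2072 - 5p. Setting quantity demanded equal to quantity supplied, 2072 - 5p = 4p - 448, gives p* = 280 and q* = 672.
Because the ceiling (162) lies below the market-clearing price, it is binding.
At p = 162: qd = 2072 - 5·162 = 1262 and qs = 4·162 - 448 = 200.
Quantity traded falls to 200. At q = 200 the demand price is (2072 - 200)/5 = 374.4 and the supply price is (448 + 200)/4 = 162.
Deadweight loss = ½ · (374.4 - 162) · (672 - 200) = ½ · 212.4 · 472 = 50126.4.

50126.4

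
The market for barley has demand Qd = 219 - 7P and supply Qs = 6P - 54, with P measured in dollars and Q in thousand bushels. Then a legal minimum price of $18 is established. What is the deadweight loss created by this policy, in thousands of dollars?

0

In a free market, 219 - 7P = 6P - 54 gives the equilibrium P* = 21, Q* = 72.
Since 18 is below P* = 21, the floor does not bind and the free-market outcome prevails.
Since the control does not bind, no trades are prevented and deadweight loss is zero.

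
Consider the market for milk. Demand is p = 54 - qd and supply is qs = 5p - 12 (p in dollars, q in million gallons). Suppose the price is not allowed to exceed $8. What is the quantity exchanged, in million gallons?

Rearranging demand gives qd = 54 - p. Without the control the market clears where 54 - p = 5p - 12, i.e. p* = 11 and q* = 43.
Since 8 < 11, the ceiling is binding.
At p = 8: qd = 54 - 8 = 46 and qs = 5·8 - 12 = 28.
The quantity actually transacted is the short side, supply: 28.

28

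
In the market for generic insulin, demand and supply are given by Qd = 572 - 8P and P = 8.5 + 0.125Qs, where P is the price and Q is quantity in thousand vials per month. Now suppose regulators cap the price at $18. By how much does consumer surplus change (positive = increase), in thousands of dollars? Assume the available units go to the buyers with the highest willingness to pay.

Rearranging supply gives Qs = 8P - 68. Equilibrium: 572 - 8P = 8P - 68, so 640 = 16P and P* = 40, Q* = 252.
The ceiling of 18 is below the equilibrium price 40, so it binds.
At P = 18: Qd = 572 - 8·18 = 428 and Qs = 8·18 - 68 = 76.
Consumer surplus without the control is ½ · (71.5 - 40) · 252 = 3969.
With the ceiling, 76 units are sold at 18 (assume they go to the highest-value buyers). The demand price at Q = 76 is 62, so CS = ½ · [(71.5 - 18) + (62 - 18)] · 76 = 3705.
Change in consumer surplus = 3705 - 3969 = -264.

-264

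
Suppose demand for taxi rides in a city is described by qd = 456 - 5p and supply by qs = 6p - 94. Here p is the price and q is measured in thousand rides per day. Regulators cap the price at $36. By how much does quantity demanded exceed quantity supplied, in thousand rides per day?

154

Without the control the market clears where 456 - 5p = 6p - 94, i.e. p* = 50 and q* = 206.
Because the ceiling (36) lies below the market-clearing price, it is binding.
At p = 36: qd = 456 - 5·36 = 276 and qs = 6·36 - 94 = 122.
Shortage = qd - qs = 276 - 122 = 154.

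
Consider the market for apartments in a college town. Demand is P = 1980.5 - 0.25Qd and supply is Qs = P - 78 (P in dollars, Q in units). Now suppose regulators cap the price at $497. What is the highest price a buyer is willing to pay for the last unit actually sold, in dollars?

Rearranging demand gives Qd = 7922 - 4P. Equilibrium: 7922 - 4P = P - 78, so 8000 = 5P and P* = 1600, Q* = 1522.
Because the ceiling (497) lies below the market-clearing price, it is binding.
At P = 497: Qd = 7922 - 4·497 = 5934 and Qs = 497 - 78 = 419.
Only 419 units reach the market. On the demand curve, the marginal buyer's willingness to pay at Q = 419 is (7922 - 419)/4 = 1875.75.

1875.75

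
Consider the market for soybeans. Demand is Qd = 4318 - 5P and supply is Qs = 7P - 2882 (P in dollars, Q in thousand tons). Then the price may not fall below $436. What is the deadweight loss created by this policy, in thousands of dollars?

Without the control the market clears where 4318 - 5P = 7P - 2882, i.e. P* = 600 and Q* = 1318.
The floor of 436 is below the equilibrium price 600, so it is not binding; the market clears at P* = 600, Q* = 1318.
Since the control does not bind, no trades are prevented and deadweight loss is zero.

0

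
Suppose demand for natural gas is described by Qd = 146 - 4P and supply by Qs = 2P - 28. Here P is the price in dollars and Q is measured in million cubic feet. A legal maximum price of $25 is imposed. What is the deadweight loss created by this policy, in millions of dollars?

24

In a free market, 146 - 4P = 2P - 28 gives the equilibrium P* = 29, Q* = 30.
Since 25 < 29, the ceiling is binding.
At P = 25: Qd = 146 - 4·25 = 46 and Qs = 2·25 - 28 = 22.
Quantity traded falls to 22. At Q = 22 the demand price is (146 - 22)/4 = 31 and the supply price is (28 + 22)/2 = 25.
Deadweight loss = ½ · (31 - 25) · (30 - 22) = ½ · 6 · 8 = 24.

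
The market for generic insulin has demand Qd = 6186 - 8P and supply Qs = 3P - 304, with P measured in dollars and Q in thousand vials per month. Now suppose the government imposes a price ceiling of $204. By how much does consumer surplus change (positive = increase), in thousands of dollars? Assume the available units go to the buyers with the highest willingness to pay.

In a free market, 6186 - 8P = 3P - 304 gives the equilibrium P* = 590, Q* = 1466.
Since 204 < 590, the ceiling is binding.
At P = 204: Qd = 6186 - 8·204 = 4554 and Qs = 3·204 - 304 = 308.
Consumer surplus without the control is ½ · (773.25 - 590) · 1466 = 134322.25.
With the ceiling, 308 units are sold at 204 (assume they go to the highest-value buyers). The demand price at Q = 308 is 734.75, so CS = ½ · [(773.25 - 204) + (734.75 - 204)] · 308 = 169400.
Change in consumer surplus = 169400 - 134322.25 = 35077.75.

35077.75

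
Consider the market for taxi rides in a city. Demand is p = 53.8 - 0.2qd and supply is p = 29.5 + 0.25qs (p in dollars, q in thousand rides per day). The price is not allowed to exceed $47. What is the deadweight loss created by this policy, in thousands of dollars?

Rearranging demand gives qd = 269 - 5p; rearranging supply gives qs = 4p - 118. Setting quantity demanded equal to quantity supplied, 269 - 5p = 4p - 118, gives p* = 43 and q* = 54.
Since 47 is above p* = 43, the ceiling does not bind and the free-market outcome prevails.
Since the control does not bind, no trades are prevented and deadweight loss is zero.

0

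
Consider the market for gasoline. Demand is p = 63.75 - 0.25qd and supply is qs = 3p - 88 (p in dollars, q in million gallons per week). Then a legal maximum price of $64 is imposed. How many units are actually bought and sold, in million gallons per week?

59

Rearranging demand gives qd = 255 - 4p. Setting quantity demanded equal to quantity supplied, 255 - 4p = 3p - 88, gives p* = 49 and q* = 59.
The ceiling of 64 is above the equilibrium price 49, so it is not binding; the market clears at p* = 49, q* = 59.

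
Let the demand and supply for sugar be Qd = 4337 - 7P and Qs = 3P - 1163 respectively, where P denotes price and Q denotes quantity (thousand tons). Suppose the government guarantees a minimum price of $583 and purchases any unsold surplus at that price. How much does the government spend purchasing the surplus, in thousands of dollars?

192390

Without the control the market clears where 4337 - 7P = 3P - 1163, i.e. P* = 550 and Q* = 487.
The floor of 583 is above the equilibrium price 550, so it binds.
At P = 583: Qd = 4337 - 7·583 = 256 and Qs = 3·583 - 1163 = 586.
Surplus = Qs - Qd = 330.
Government expenditure = surplus × support price = 330 × 583 = 192390.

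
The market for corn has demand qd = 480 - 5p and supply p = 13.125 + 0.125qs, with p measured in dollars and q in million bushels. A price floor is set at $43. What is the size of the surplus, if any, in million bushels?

0

Rearranging supply gives qs = 8p - 105. Setting quantity demanded equal to quantity supplied, 480 - 5p = 8p - 105, gives p* = 45 and q* = 255.
Since 43 is below p* = 45, the floor does not bind and the free-market outcome prevails.
Since the control does not bind, there is no surplus.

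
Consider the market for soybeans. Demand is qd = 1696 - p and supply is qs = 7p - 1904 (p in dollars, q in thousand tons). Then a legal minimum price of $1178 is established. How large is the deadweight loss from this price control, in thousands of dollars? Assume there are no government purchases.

Equilibrium: 1696 - p = 7p - 1904, so 3600 = 8p and p* = 450, q* = 1246.
The floor of 1178 is above the equilibrium price 450, so it binds.
At p = 1178: qd = 1696 - 1178 = 518 and qs = 7·1178 - 1904 = 6342.
Quantity traded falls to 518. At q = 518 the demand price is 1696 - 518 = 1178 and the supply price is (1904 + 518)/7 = 346.
Deadweight loss = ½ · (1178 - 346) · (1246 - 518) = ½ · 832 · 728 = 302848.

302848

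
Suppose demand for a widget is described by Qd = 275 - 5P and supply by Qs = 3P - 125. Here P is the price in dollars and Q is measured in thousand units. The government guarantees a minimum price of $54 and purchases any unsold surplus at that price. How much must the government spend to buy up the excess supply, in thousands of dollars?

1728

Equilibrium: 275 - 5P = 3P - 125, so 400 = 8P and P* = 50, Q* = 25.
Since 54 > 50, the floor is binding.
At P = 54: Qd = 275 - 5·54 = 5 and Qs = 3·54 - 125 = 37.
Surplus = Qs - Qd = 32.
Government expenditure = surplus × support price = 32 × 54 = 1728.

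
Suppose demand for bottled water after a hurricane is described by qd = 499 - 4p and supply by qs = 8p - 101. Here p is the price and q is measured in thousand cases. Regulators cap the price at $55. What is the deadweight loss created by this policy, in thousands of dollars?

0

Setting quantity demanded equal to quantity supplied, 499 - 4p = 8p - 101, gives p* = 50 and q* = 299.
The ceiling of 55 is above the equilibrium price 50, so it is not binding; the market clears at p* = 50, q* = 299.
Since the control does not bind, no trades are prevented and deadweight loss is zero.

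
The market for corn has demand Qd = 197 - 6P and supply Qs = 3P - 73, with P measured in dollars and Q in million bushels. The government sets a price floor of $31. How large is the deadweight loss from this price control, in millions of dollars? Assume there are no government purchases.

9

Equilibrium: 197 - 6P = 3P - 73, so 270 = 9P and P* = 30, Q* = 17.
Since 31 > 30, the floor is binding.
At P = 31: Qd = 197 - 6·31 = 11 and Qs = 3·31 - 73 = 20.
Quantity traded falls to 11. At Q = 11 the demand price is (197 - 11)/6 = 31 and the supply price is (73 + 11)/3 = 28.
Deadweight loss = ½ · (31 - 28) · (17 - 11) = ½ · 3 · 6 = 9.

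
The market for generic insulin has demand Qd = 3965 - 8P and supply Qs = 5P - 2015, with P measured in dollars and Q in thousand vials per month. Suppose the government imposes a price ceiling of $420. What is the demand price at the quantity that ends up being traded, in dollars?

485

Setting quantity demanded equal to quantity supplied, 3965 - 8P = 5P - 2015, gives P* = 460 and Q* = 285.
Since 420 < 460, the ceiling is binding.
At P = 420: Qd = 3965 - 8·420 = 605 and Qs = 5·420 - 2015 = 85.
Only 85 units reach the market. On the demand curve, the marginal buyer's willingness to pay at Q = 85 is (3965 - 85)/8 = 485.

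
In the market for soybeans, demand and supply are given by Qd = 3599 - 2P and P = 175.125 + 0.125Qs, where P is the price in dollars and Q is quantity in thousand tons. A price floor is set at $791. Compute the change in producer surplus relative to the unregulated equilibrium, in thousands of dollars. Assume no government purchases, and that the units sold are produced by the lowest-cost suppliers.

Rearranging supply gives Qs = 8P - 1401. Setting quantity demanded equal to quantity supplied, 3599 - 2P = 8P - 1401, gives P* = 500 and Q* = 2599.
The floor of 791 is above the equilibrium price 500, so it binds.
At P = 791: Qd = 3599 - 2·791 = 2017 and Qs = 8·791 - 1401 = 4927.
Producer surplus without the control is ½ · (500 - 175.125) · 2599 = 422175.0625.
With the floor, 2017 units are sold at 791. The supply price at Q = 2017 is 427.25, so PS = ½ · [(791 - 175.125) + (791 - 427.25)] · 2017 = 987951.8125.
Change in producer surplus = 987951.8125 - 422175.0625 = 565776.75.

565776.75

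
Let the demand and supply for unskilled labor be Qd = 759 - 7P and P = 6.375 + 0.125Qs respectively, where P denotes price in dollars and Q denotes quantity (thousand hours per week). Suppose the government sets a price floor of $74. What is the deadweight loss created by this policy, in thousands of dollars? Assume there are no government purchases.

2625

Rearranging supply gives Qs = 8P - 51. In a free market, 759 - 7P = 8P - 51 gives the equilibrium P* = 54, Q* = 381.
Since 74 > 54, the floor is binding.
At P = 74: Qd = 759 - 7·74 = 241 and Qs = 8·74 - 51 = 541.
Quantity traded falls to 241. At Q = 241 the demand price is (759 - 241)/7 = 74 and the supply price is (51 + 241)/8 = 36.5.
Deadweight loss = ½ · (74 - 36.5) · (381 - 241) = ½ · 37.5 · 140 = 2625.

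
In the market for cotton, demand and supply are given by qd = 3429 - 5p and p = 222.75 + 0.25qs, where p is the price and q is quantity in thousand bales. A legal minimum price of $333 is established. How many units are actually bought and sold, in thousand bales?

1029

Rearranging supply gives qs = 4p - 891. Equilibrium: 3429 - 5p = 4p - 891, so 4320 = 9p and p* = 480, q* = 1029.
The floor of 333 is below the equilibrium price 480, so it is not binding; the market clears at p* = 480, q* = 1029.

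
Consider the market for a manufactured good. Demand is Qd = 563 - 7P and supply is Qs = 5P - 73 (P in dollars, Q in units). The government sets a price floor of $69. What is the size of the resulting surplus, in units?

Setting quantity demanded equal to quantity supplied, 563 - 7P = 5P - 73, gives P* = 53 and Q* = 192.
Because the floor (69) lies above the market-clearing price, it is binding.
At P = 69: Qd = 563 - 7·69 = 80 and Qs = 5·69 - 73 = 272.
Surplus = Qs - Qd = 272 - 80 = 192.

192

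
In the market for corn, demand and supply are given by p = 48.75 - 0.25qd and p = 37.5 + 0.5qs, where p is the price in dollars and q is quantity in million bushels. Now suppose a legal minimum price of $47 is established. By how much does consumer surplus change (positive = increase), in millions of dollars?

-22

Rearranging demand gives qd = 195 - 4p; rearranging supply gives qs = 2p - 75. Setting quantity demanded equal to quantity supplied, 195 - 4p = 2p - 75, gives p* = 45 and q* = 15.
The floor of 47 is above the equilibrium price 45, so it binds.
At p = 47: qd = 195 - 4·47 = 7 and qs = 2·47 - 75 = 19.
Consumer surplus without the control is ½ · (48.75 - 45) · 15 = 28.125.
With the floor, consumers buy 7 units at 47, so CS = ½ · (48.75 - 47) · 7 = 6.125.
Change in consumer surplus = 6.125 - 28.125 = -22.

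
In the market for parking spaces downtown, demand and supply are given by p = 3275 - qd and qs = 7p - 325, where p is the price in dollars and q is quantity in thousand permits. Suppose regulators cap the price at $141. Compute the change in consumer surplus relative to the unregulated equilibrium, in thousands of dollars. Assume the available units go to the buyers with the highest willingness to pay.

Rearranging demand gives qd = 3275 - p. In a free market, 3275 - p = 7p - 325 gives the equilibrium p* = 450, q* = 2825.
The ceiling of 141 is below the equilibrium price 450, so it binds.
At p = 141: qd = 3275 - 141 = 3134 and qs = 7·141 - 325 = 662.
Consumer surplus without the control is ½ · (3275 - 450) · 2825 = 3990312.5.
With the ceiling, 662 units are sold at 141 (assume they go to the highest-value buyers). The demand price at q = 662 is 2613, so CS = ½ · [(3275 - 141) + (2613 - 141)] · 662 = 1855586.
Change in consumer surplus = 1855586 - 3990312.5 = -2134726.5.

-2134726.5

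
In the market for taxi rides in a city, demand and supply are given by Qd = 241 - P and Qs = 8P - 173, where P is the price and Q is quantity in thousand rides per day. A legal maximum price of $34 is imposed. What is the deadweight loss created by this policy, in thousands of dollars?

Equilibrium: 241 - P = 8P - 173, so 414 = 9P and P* = 46, Q* = 195.
Since 34 < 46, the ceiling is binding.
At P = 34: Qd = 241 - 34 = 207 and Qs = 8·34 - 173 = 99.
Quantity traded falls to 99. At Q = 99 the demand price is 241 - 99 = 142 and the supply price is (173 + 99)/8 = 34.
Deadweight loss = ½ · (142 - 34) · (195 - 99) = ½ · 108 · 96 = 5184.

5184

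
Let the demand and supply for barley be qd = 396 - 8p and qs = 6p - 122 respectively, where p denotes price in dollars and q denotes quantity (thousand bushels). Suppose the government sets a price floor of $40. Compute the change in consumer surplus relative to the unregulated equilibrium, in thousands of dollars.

In a free market, 396 - 8p = 6p - 122 gives the equilibrium p* = 37, q* = 100.
Since 40 > 37, the floor is binding.
At p = 40: qd = 396 - 8·40 = 76 and qs = 6·40 - 122 = 118.
Consumer surplus without the control is ½ · (49.5 - 37) · 100 = 625.
With the floor, consumers buy 76 units at 40, so CS = ½ · (49.5 - 40) · 76 = 361.
Change in consumer surplus = 361 - 625 = -264.

-264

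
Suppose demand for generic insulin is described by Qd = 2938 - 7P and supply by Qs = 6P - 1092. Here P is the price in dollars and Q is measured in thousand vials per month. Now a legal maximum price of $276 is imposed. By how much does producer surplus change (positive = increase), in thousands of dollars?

-22644

Equilibrium: 2938 - 7P = 6P - 1092, so 4030 = 13P and P* = 310, Q* = 768.
The ceiling of 276 is below the equilibrium price 310, so it binds.
At P = 276: Qd = 2938 - 7·276 = 1006 and Qs = 6·276 - 1092 = 564.
Producer surplus without the control is ½ · (310 - 182) · 768 = 49152.
With the ceiling, producers sell 564 units at 276, so PS = ½ · (276 - 182) · 564 = 26508.
Change in producer surplus = 26508 - 49152 = -22644.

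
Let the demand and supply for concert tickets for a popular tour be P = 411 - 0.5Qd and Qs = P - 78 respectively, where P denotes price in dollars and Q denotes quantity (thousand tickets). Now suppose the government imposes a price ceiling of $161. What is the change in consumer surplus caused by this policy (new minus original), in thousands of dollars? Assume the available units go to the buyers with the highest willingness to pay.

Rearranging demand gives Qd = 822 - 2P. Without the control the market clears where 822 - 2P = P - 78, i.e. P* = 300 and Q* = 222.
Since 161 < 300, the ceiling is binding.
At P = 161: Qd = 822 - 2·161 = 500 and Qs = 161 - 78 = 83.
Consumer surplus without the control is ½ · (411 - 300) · 222 = 12321.
With the ceiling, 83 units are sold at 161 (assume they go to the highest-value buyers). The demand price at Q = 83 is 369.5, so CS = ½ · [(411 - 161) + (369.5 - 161)] · 83 = 19027.75.
Change in consumer surplus = 19027.75 - 12321 = 6706.75.

6706.75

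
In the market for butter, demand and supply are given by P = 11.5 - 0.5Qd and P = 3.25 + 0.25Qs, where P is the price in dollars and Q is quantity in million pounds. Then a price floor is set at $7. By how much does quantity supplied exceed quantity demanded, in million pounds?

6

Rearranging demand gives Qd = 23 - 2P; rearranging supply gives Qs = 4P - 13. Equilibrium: 23 - 2P = 4P - 13, so 36 = 6P and P* = 6, Q* = 11.
Because the floor (7) lies above the market-clearing price, it is binding.
At P = 7: Qd = 23 - 2·7 = 9 and Qs = 4·7 - 13 = 15.
Surplus = Qs - Qd = 15 - 9 = 6.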